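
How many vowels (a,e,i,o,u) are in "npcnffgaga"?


Input: npcnffgaga
Checking each character:
  'n' at position 0: consonant
  'p' at position 1: consonant
  'c' at position 2: consonant
  'n' at position 3: consonant
  'f' at position 4: consonant
  'f' at position 5: consonant
  'g' at position 6: consonant
  'a' at position 7: vowel (running total: 1)
  'g' at position 8: consonant
  'a' at position 9: vowel (running total: 2)
Total vowels: 2

2


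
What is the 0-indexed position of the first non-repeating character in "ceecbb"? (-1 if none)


Input: ceecbb
Character frequencies:
  'b': 2
  'c': 2
  'e': 2
Scanning left to right for freq == 1:
  Position 0 ('c'): freq=2, skip
  Position 1 ('e'): freq=2, skip
  Position 2 ('e'): freq=2, skip
  Position 3 ('c'): freq=2, skip
  Position 4 ('b'): freq=2, skip
  Position 5 ('b'): freq=2, skip
  No unique character found => answer = -1

-1


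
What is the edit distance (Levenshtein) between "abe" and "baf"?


Computing edit distance: "abe" -> "baf"
DP table:
           b    a    f
      0    1    2    3
  a   1    1    1    2
  b   2    1    2    2
  e   3    2    2    3
Edit distance = dp[3][3] = 3

3


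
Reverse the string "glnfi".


Input: glnfi
Reading characters right to left:
  Position 4: 'i'
  Position 3: 'f'
  Position 2: 'n'
  Position 1: 'l'
  Position 0: 'g'
Reversed: ifnlg

ifnlg


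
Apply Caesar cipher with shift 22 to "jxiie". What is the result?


Caesar cipher: shift "jxiie" by 22
  'j' (pos 9) + 22 = pos 5 = 'f'
  'x' (pos 23) + 22 = pos 19 = 't'
  'i' (pos 8) + 22 = pos 4 = 'e'
  'i' (pos 8) + 22 = pos 4 = 'e'
  'e' (pos 4) + 22 = pos 0 = 'a'
Result: fteea

fteea


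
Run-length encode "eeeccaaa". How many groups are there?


Input: eeeccaaa
Scanning for consecutive runs:
  Group 1: 'e' x 3 (positions 0-2)
  Group 2: 'c' x 2 (positions 3-4)
  Group 3: 'a' x 3 (positions 5-7)
Total groups: 3

3


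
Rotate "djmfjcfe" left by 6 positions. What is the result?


Input: "djmfjcfe", rotate left by 6
First 6 characters: "djmfjc"
Remaining characters: "fe"
Concatenate remaining + first: "fe" + "djmfjc" = "fedjmfjc"

fedjmfjc


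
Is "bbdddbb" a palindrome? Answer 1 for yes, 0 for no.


Input: bbdddbb
Reversed: bbdddbb
  Compare pos 0 ('b') with pos 6 ('b'): match
  Compare pos 1 ('b') with pos 5 ('b'): match
  Compare pos 2 ('d') with pos 4 ('d'): match
Result: palindrome

1


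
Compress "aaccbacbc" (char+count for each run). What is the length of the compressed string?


Input: aaccbacbc
Runs:
  'a' x 2 => "a2"
  'c' x 2 => "c2"
  'b' x 1 => "b1"
  'a' x 1 => "a1"
  'c' x 1 => "c1"
  'b' x 1 => "b1"
  'c' x 1 => "c1"
Compressed: "a2c2b1a1c1b1c1"
Compressed length: 14

14


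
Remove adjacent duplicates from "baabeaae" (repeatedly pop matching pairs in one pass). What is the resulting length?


Input: baabeaae
Stack-based adjacent duplicate removal:
  Read 'b': push. Stack: b
  Read 'a': push. Stack: ba
  Read 'a': matches stack top 'a' => pop. Stack: b
  Read 'b': matches stack top 'b' => pop. Stack: (empty)
  Read 'e': push. Stack: e
  Read 'a': push. Stack: ea
  Read 'a': matches stack top 'a' => pop. Stack: e
  Read 'e': matches stack top 'e' => pop. Stack: (empty)
Final stack: "" (length 0)

0


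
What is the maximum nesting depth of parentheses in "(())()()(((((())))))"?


Input: "(())()()(((((())))))"
Tracking depth:
  Position 0 '(': depth becomes 1
  Position 1 '(': depth becomes 2
  Position 2 ')': depth becomes 1
  Position 3 ')': depth becomes 0
  Position 4 '(': depth becomes 1
  Position 5 ')': depth becomes 0
  Position 6 '(': depth becomes 1
  Position 7 ')': depth becomes 0
  Position 8 '(': depth becomes 1
  Position 9 '(': depth becomes 2
  Position 10 '(': depth becomes 3
  Position 11 '(': depth becomes 4
  Position 12 '(': depth becomes 5
  Position 13 '(': depth becomes 6
  Position 14 ')': depth becomes 5
  Position 15 ')': depth becomes 4
  Position 16 ')': depth becomes 3
  Position 17 ')': depth becomes 2
  Position 18 ')': depth becomes 1
  Position 19 ')': depth becomes 0
Maximum depth reached: 6

6


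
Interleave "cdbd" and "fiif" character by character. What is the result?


Interleaving "cdbd" and "fiif":
  Position 0: 'c' from first, 'f' from second => "cf"
  Position 1: 'd' from first, 'i' from second => "di"
  Position 2: 'b' from first, 'i' from second => "bi"
  Position 3: 'd' from first, 'f' from second => "df"
Result: cfdibidf

cfdibidf


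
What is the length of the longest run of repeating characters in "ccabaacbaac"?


Input: "ccabaacbaac"
Scanning for longest run:
  Position 1 ('c'): continues run of 'c', length=2
  Position 2 ('a'): new char, reset run to 1
  Position 3 ('b'): new char, reset run to 1
  Position 4 ('a'): new char, reset run to 1
  Position 5 ('a'): continues run of 'a', length=2
  Position 6 ('c'): new char, reset run to 1
  Position 7 ('b'): new char, reset run to 1
  Position 8 ('a'): new char, reset run to 1
  Position 9 ('a'): continues run of 'a', length=2
  Position 10 ('c'): new char, reset run to 1
Longest run: 'c' with length 2

2


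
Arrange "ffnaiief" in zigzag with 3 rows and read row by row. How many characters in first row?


Zigzag "ffnaiief" into 3 rows:
Placing characters:
  'f' => row 0
  'f' => row 1
  'n' => row 2
  'a' => row 1
  'i' => row 0
  'i' => row 1
  'e' => row 2
  'f' => row 1
Rows:
  Row 0: "fi"
  Row 1: "faif"
  Row 2: "ne"
First row length: 2

2


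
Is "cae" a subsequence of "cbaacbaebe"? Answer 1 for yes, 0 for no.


Check if "cae" is a subsequence of "cbaacbaebe"
Greedy scan:
  Position 0 ('c'): matches sub[0] = 'c'
  Position 1 ('b'): no match needed
  Position 2 ('a'): matches sub[1] = 'a'
  Position 3 ('a'): no match needed
  Position 4 ('c'): no match needed
  Position 5 ('b'): no match needed
  Position 6 ('a'): no match needed
  Position 7 ('e'): matches sub[2] = 'e'
  Position 8 ('b'): no match needed
  Position 9 ('e'): no match needed
All 3 characters matched => is a subsequence

1


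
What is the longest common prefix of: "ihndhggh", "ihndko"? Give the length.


Words: ihndhggh, ihndko
  Position 0: all 'i' => match
  Position 1: all 'h' => match
  Position 2: all 'n' => match
  Position 3: all 'd' => match
  Position 4: ('h', 'k') => mismatch, stop
LCP = "ihnd" (length 4)

4


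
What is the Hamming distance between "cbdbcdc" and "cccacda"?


Comparing "cbdbcdc" and "cccacda" position by position:
  Position 0: 'c' vs 'c' => same
  Position 1: 'b' vs 'c' => differ
  Position 2: 'd' vs 'c' => differ
  Position 3: 'b' vs 'a' => differ
  Position 4: 'c' vs 'c' => same
  Position 5: 'd' vs 'd' => same
  Position 6: 'c' vs 'a' => differ
Total differences (Hamming distance): 4

4


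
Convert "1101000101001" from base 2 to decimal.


Input: "1101000101001" in base 2
Positional expansion:
  Digit '1' (value 1) x 2^12 = 4096
  Digit '1' (value 1) x 2^11 = 2048
  Digit '0' (value 0) x 2^10 = 0
  Digit '1' (value 1) x 2^9 = 512
  Digit '0' (value 0) x 2^8 = 0
  Digit '0' (value 0) x 2^7 = 0
  Digit '0' (value 0) x 2^6 = 0
  Digit '1' (value 1) x 2^5 = 32
  Digit '0' (value 0) x 2^4 = 0
  Digit '1' (value 1) x 2^3 = 8
  Digit '0' (value 0) x 2^2 = 0
  Digit '0' (value 0) x 2^1 = 0
  Digit '1' (value 1) x 2^0 = 1
Sum = 6697

6697


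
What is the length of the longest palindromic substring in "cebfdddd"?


Input: "cebfdddd"
Checking substrings for palindromes:
  [4:8] "dddd" (len 4) => palindrome
  [4:7] "ddd" (len 3) => palindrome
  [5:8] "ddd" (len 3) => palindrome
  [4:6] "dd" (len 2) => palindrome
  [5:7] "dd" (len 2) => palindrome
  [6:8] "dd" (len 2) => palindrome
Longest palindromic substring: "dddd" with length 4

4


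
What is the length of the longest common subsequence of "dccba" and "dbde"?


LCS of "dccba" and "dbde"
DP table:
           d    b    d    e
      0    0    0    0    0
  d   0    1    1    1    1
  c   0    1    1    1    1
  c   0    1    1    1    1
  b   0    1    2    2    2
  a   0    1    2    2    2
LCS length = dp[5][4] = 2

2


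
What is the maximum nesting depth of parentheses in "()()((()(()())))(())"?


Input: "()()((()(()())))(())"
Tracking depth:
  Position 0 '(': depth becomes 1
  Position 1 ')': depth becomes 0
  Position 2 '(': depth becomes 1
  Position 3 ')': depth becomes 0
  Position 4 '(': depth becomes 1
  Position 5 '(': depth becomes 2
  Position 6 '(': depth becomes 3
  Position 7 ')': depth becomes 2
  Position 8 '(': depth becomes 3
  Position 9 '(': depth becomes 4
  Position 10 ')': depth becomes 3
  Position 11 '(': depth becomes 4
  Position 12 ')': depth becomes 3
  Position 13 ')': depth becomes 2
  Position 14 ')': depth becomes 1
  Position 15 ')': depth becomes 0
  Position 16 '(': depth becomes 1
  Position 17 '(': depth becomes 2
  Position 18 ')': depth becomes 1
  Position 19 ')': depth becomes 0
Maximum depth reached: 4

4


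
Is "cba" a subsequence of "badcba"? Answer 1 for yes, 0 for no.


Check if "cba" is a subsequence of "badcba"
Greedy scan:
  Position 0 ('b'): no match needed
  Position 1 ('a'): no match needed
  Position 2 ('d'): no match needed
  Position 3 ('c'): matches sub[0] = 'c'
  Position 4 ('b'): matches sub[1] = 'b'
  Position 5 ('a'): matches sub[2] = 'a'
All 3 characters matched => is a subsequence

1


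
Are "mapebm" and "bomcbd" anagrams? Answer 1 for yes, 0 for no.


Strings: "mapebm", "bomcbd"
Sorted first:  abemmp
Sorted second: bbcdmo
Differ at position 0: 'a' vs 'b' => not anagrams

0


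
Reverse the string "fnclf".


Input: fnclf
Reading characters right to left:
  Position 4: 'f'
  Position 3: 'l'
  Position 2: 'c'
  Position 1: 'n'
  Position 0: 'f'
Reversed: flcnf

flcnf


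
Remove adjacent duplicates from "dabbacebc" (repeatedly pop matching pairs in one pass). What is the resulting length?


Input: dabbacebc
Stack-based adjacent duplicate removal:
  Read 'd': push. Stack: d
  Read 'a': push. Stack: da
  Read 'b': push. Stack: dab
  Read 'b': matches stack top 'b' => pop. Stack: da
  Read 'a': matches stack top 'a' => pop. Stack: d
  Read 'c': push. Stack: dc
  Read 'e': push. Stack: dce
  Read 'b': push. Stack: dceb
  Read 'c': push. Stack: dcebc
Final stack: "dcebc" (length 5)

5


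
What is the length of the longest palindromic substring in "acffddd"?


Input: "acffddd"
Checking substrings for palindromes:
  [4:7] "ddd" (len 3) => palindrome
  [2:4] "ff" (len 2) => palindrome
  [4:6] "dd" (len 2) => palindrome
  [5:7] "dd" (len 2) => palindrome
Longest palindromic substring: "ddd" with length 3

3


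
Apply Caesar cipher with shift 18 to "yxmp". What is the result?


Caesar cipher: shift "yxmp" by 18
  'y' (pos 24) + 18 = pos 16 = 'q'
  'x' (pos 23) + 18 = pos 15 = 'p'
  'm' (pos 12) + 18 = pos 4 = 'e'
  'p' (pos 15) + 18 = pos 7 = 'h'
Result: qpeh

qpeh


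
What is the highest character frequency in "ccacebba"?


Input: ccacebba
Character counts:
  'a': 2
  'b': 2
  'c': 3
  'e': 1
Maximum frequency: 3

3


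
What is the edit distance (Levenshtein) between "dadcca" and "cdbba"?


Computing edit distance: "dadcca" -> "cdbba"
DP table:
           c    d    b    b    a
      0    1    2    3    4    5
  d   1    1    1    2    3    4
  a   2    2    2    2    3    3
  d   3    3    2    3    3    4
  c   4    3    3    3    4    4
  c   5    4    4    4    4    5
  a   6    5    5    5    5    4
Edit distance = dp[6][5] = 4

4


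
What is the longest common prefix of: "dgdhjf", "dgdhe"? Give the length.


Words: dgdhjf, dgdhe
  Position 0: all 'd' => match
  Position 1: all 'g' => match
  Position 2: all 'd' => match
  Position 3: all 'h' => match
  Position 4: ('j', 'e') => mismatch, stop
LCP = "dgdh" (length 4)

4


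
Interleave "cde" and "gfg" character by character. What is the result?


Interleaving "cde" and "gfg":
  Position 0: 'c' from first, 'g' from second => "cg"
  Position 1: 'd' from first, 'f' from second => "df"
  Position 2: 'e' from first, 'g' from second => "eg"
Result: cgdfeg

cgdfeg


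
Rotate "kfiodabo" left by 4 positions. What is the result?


Input: "kfiodabo", rotate left by 4
First 4 characters: "kfio"
Remaining characters: "dabo"
Concatenate remaining + first: "dabo" + "kfio" = "dabokfio"

dabokfio


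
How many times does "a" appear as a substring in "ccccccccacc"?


Searching for "a" in "ccccccccacc"
Scanning each position:
  Position 0: "c" => no
  Position 1: "c" => no
  Position 2: "c" => no
  Position 3: "c" => no
  Position 4: "c" => no
  Position 5: "c" => no
  Position 6: "c" => no
  Position 7: "c" => no
  Position 8: "a" => MATCH
  Position 9: "c" => no
  Position 10: "c" => no
Total occurrences: 1

1


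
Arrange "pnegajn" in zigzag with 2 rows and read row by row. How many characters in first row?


Zigzag "pnegajn" into 2 rows:
Placing characters:
  'p' => row 0
  'n' => row 1
  'e' => row 0
  'g' => row 1
  'a' => row 0
  'j' => row 1
  'n' => row 0
Rows:
  Row 0: "pean"
  Row 1: "ngj"
First row length: 4

4


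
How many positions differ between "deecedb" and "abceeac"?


Comparing "deecedb" and "abceeac" position by position:
  Position 0: 'd' vs 'a' => DIFFER
  Position 1: 'e' vs 'b' => DIFFER
  Position 2: 'e' vs 'c' => DIFFER
  Position 3: 'c' vs 'e' => DIFFER
  Position 4: 'e' vs 'e' => same
  Position 5: 'd' vs 'a' => DIFFER
  Position 6: 'b' vs 'c' => DIFFER
Positions that differ: 6

6


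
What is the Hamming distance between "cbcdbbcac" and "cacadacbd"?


Comparing "cbcdbbcac" and "cacadacbd" position by position:
  Position 0: 'c' vs 'c' => same
  Position 1: 'b' vs 'a' => differ
  Position 2: 'c' vs 'c' => same
  Position 3: 'd' vs 'a' => differ
  Position 4: 'b' vs 'd' => differ
  Position 5: 'b' vs 'a' => differ
  Position 6: 'c' vs 'c' => same
  Position 7: 'a' vs 'b' => differ
  Position 8: 'c' vs 'd' => differ
Total differences (Hamming distance): 6

6


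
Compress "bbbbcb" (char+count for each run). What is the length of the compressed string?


Input: bbbbcb
Runs:
  'b' x 4 => "b4"
  'c' x 1 => "c1"
  'b' x 1 => "b1"
Compressed: "b4c1b1"
Compressed length: 6

6


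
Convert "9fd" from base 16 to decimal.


Input: "9fd" in base 16
Positional expansion:
  Digit '9' (value 9) x 16^2 = 2304
  Digit 'f' (value 15) x 16^1 = 240
  Digit 'd' (value 13) x 16^0 = 13
Sum = 2557

2557


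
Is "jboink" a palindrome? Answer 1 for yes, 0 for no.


Input: jboink
Reversed: kniobj
  Compare pos 0 ('j') with pos 5 ('k'): MISMATCH
  Compare pos 1 ('b') with pos 4 ('n'): MISMATCH
  Compare pos 2 ('o') with pos 3 ('i'): MISMATCH
Result: not a palindrome

0


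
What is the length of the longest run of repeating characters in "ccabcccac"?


Input: "ccabcccac"
Scanning for longest run:
  Position 1 ('c'): continues run of 'c', length=2
  Position 2 ('a'): new char, reset run to 1
  Position 3 ('b'): new char, reset run to 1
  Position 4 ('c'): new char, reset run to 1
  Position 5 ('c'): continues run of 'c', length=2
  Position 6 ('c'): continues run of 'c', length=3
  Position 7 ('a'): new char, reset run to 1
  Position 8 ('c'): new char, reset run to 1
Longest run: 'c' with length 3

3


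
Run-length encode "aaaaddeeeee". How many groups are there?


Input: aaaaddeeeee
Scanning for consecutive runs:
  Group 1: 'a' x 4 (positions 0-3)
  Group 2: 'd' x 2 (positions 4-5)
  Group 3: 'e' x 5 (positions 6-10)
Total groups: 3

3


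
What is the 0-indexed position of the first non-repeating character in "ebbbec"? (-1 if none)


Input: ebbbec
Character frequencies:
  'b': 3
  'c': 1
  'e': 2
Scanning left to right for freq == 1:
  Position 0 ('e'): freq=2, skip
  Position 1 ('b'): freq=3, skip
  Position 2 ('b'): freq=3, skip
  Position 3 ('b'): freq=3, skip
  Position 4 ('e'): freq=2, skip
  Position 5 ('c'): unique! => answer = 5

5


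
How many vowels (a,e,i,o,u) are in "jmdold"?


Input: jmdold
Checking each character:
  'j' at position 0: consonant
  'm' at position 1: consonant
  'd' at position 2: consonant
  'o' at position 3: vowel (running total: 1)
  'l' at position 4: consonant
  'd' at position 5: consonant
Total vowels: 1

1


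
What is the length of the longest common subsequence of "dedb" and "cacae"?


LCS of "dedb" and "cacae"
DP table:
           c    a    c    a    e
      0    0    0    0    0    0
  d   0    0    0    0    0    0
  e   0    0    0    0    0    1
  d   0    0    0    0    0    1
  b   0    0    0    0    0    1
LCS length = dp[4][5] = 1

1


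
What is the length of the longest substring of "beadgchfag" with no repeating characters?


Input: "beadgchfag"
Sliding window (track last position of each char):
  Position 0 ('b'): window [0,0] length 1 -- new best
  Position 1 ('e'): window [0,1] length 2 -- new best
  Position 2 ('a'): window [0,2] length 3 -- new best
  Position 3 ('d'): window [0,3] length 4 -- new best
  Position 4 ('g'): window [0,4] length 5 -- new best
  Position 5 ('c'): window [0,5] length 6 -- new best
  Position 6 ('h'): window [0,6] length 7 -- new best
  Position 7 ('f'): window [0,7] length 8 -- new best
  Position 8 ('a'): repeat (last at 2), move window start to 3
  Position 8 ('a'): window [3,8] length 6
  Position 9 ('g'): repeat (last at 4), move window start to 5
  Position 9 ('g'): window [5,9] length 5
Longest substring with no repeats: "beadgchf" with length 8

8


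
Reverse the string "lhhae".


Input: lhhae
Reading characters right to left:
  Position 4: 'e'
  Position 3: 'a'
  Position 2: 'h'
  Position 1: 'h'
  Position 0: 'l'
Reversed: eahhl

eahhl


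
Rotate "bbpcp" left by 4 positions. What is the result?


Input: "bbpcp", rotate left by 4
First 4 characters: "bbpc"
Remaining characters: "p"
Concatenate remaining + first: "p" + "bbpc" = "pbbpc"

pbbpc


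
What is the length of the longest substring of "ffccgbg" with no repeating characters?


Input: "ffccgbg"
Sliding window (track last position of each char):
  Position 0 ('f'): window [0,0] length 1 -- new best
  Position 1 ('f'): repeat (last at 0), move window start to 1
  Position 1 ('f'): window [1,1] length 1
  Position 2 ('c'): window [1,2] length 2 -- new best
  Position 3 ('c'): repeat (last at 2), move window start to 3
  Position 3 ('c'): window [3,3] length 1
  Position 4 ('g'): window [3,4] length 2
  Position 5 ('b'): window [3,5] length 3 -- new best
  Position 6 ('g'): repeat (last at 4), move window start to 5
  Position 6 ('g'): window [5,6] length 2
Longest substring with no repeats: "cgb" with length 3

3


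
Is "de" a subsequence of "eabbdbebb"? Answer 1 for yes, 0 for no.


Check if "de" is a subsequence of "eabbdbebb"
Greedy scan:
  Position 0 ('e'): no match needed
  Position 1 ('a'): no match needed
  Position 2 ('b'): no match needed
  Position 3 ('b'): no match needed
  Position 4 ('d'): matches sub[0] = 'd'
  Position 5 ('b'): no match needed
  Position 6 ('e'): matches sub[1] = 'e'
  Position 7 ('b'): no match needed
  Position 8 ('b'): no match needed
All 2 characters matched => is a subsequence

1


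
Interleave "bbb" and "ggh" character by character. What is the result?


Interleaving "bbb" and "ggh":
  Position 0: 'b' from first, 'g' from second => "bg"
  Position 1: 'b' from first, 'g' from second => "bg"
  Position 2: 'b' from first, 'h' from second => "bh"
Result: bgbgbh

bgbgbh


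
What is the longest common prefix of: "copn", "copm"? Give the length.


Words: copn, copm
  Position 0: all 'c' => match
  Position 1: all 'o' => match
  Position 2: all 'p' => match
  Position 3: ('n', 'm') => mismatch, stop
LCP = "cop" (length 3)

3


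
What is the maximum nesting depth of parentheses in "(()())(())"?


Input: "(()())(())"
Tracking depth:
  Position 0 '(': depth becomes 1
  Position 1 '(': depth becomes 2
  Position 2 ')': depth becomes 1
  Position 3 '(': depth becomes 2
  Position 4 ')': depth becomes 1
  Position 5 ')': depth becomes 0
  Position 6 '(': depth becomes 1
  Position 7 '(': depth becomes 2
  Position 8 ')': depth becomes 1
  Position 9 ')': depth becomes 0
Maximum depth reached: 2

2


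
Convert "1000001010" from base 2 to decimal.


Input: "1000001010" in base 2
Positional expansion:
  Digit '1' (value 1) x 2^9 = 512
  Digit '0' (value 0) x 2^8 = 0
  Digit '0' (value 0) x 2^7 = 0
  Digit '0' (value 0) x 2^6 = 0
  Digit '0' (value 0) x 2^5 = 0
  Digit '0' (value 0) x 2^4 = 0
  Digit '1' (value 1) x 2^3 = 8
  Digit '0' (value 0) x 2^2 = 0
  Digit '1' (value 1) x 2^1 = 2
  Digit '0' (value 0) x 2^0 = 0
Sum = 522

522


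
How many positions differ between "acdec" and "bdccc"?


Comparing "acdec" and "bdccc" position by position:
  Position 0: 'a' vs 'b' => DIFFER
  Position 1: 'c' vs 'd' => DIFFER
  Position 2: 'd' vs 'c' => DIFFER
  Position 3: 'e' vs 'c' => DIFFER
  Position 4: 'c' vs 'c' => same
Positions that differ: 4

4


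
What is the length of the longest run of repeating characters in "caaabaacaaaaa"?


Input: "caaabaacaaaaa"
Scanning for longest run:
  Position 1 ('a'): new char, reset run to 1
  Position 2 ('a'): continues run of 'a', length=2
  Position 3 ('a'): continues run of 'a', length=3
  Position 4 ('b'): new char, reset run to 1
  Position 5 ('a'): new char, reset run to 1
  Position 6 ('a'): continues run of 'a', length=2
  Position 7 ('c'): new char, reset run to 1
  Position 8 ('a'): new char, reset run to 1
  Position 9 ('a'): continues run of 'a', length=2
  Position 10 ('a'): continues run of 'a', length=3
  Position 11 ('a'): continues run of 'a', length=4
  Position 12 ('a'): continues run of 'a', length=5
Longest run: 'a' with length 5

5


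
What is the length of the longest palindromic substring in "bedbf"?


Input: "bedbf"
Checking substrings for palindromes:
  No multi-char palindromic substrings found
Longest palindromic substring: "b" with length 1

1


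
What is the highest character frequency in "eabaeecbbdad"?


Input: eabaeecbbdad
Character counts:
  'a': 3
  'b': 3
  'c': 1
  'd': 2
  'e': 3
Maximum frequency: 3

3


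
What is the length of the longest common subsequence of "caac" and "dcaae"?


LCS of "caac" and "dcaae"
DP table:
           d    c    a    a    e
      0    0    0    0    0    0
  c   0    0    1    1    1    1
  a   0    0    1    2    2    2
  a   0    0    1    2    3    3
  c   0    0    1    2    3    3
LCS length = dp[4][5] = 3

3


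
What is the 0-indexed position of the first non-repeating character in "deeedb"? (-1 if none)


Input: deeedb
Character frequencies:
  'b': 1
  'd': 2
  'e': 3
Scanning left to right for freq == 1:
  Position 0 ('d'): freq=2, skip
  Position 1 ('e'): freq=3, skip
  Position 2 ('e'): freq=3, skip
  Position 3 ('e'): freq=3, skip
  Position 4 ('d'): freq=2, skip
  Position 5 ('b'): unique! => answer = 5

5


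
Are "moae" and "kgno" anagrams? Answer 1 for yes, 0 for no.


Strings: "moae", "kgno"
Sorted first:  aemo
Sorted second: gkno
Differ at position 0: 'a' vs 'g' => not anagrams

0


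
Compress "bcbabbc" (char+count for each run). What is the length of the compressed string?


Input: bcbabbc
Runs:
  'b' x 1 => "b1"
  'c' x 1 => "c1"
  'b' x 1 => "b1"
  'a' x 1 => "a1"
  'b' x 2 => "b2"
  'c' x 1 => "c1"
Compressed: "b1c1b1a1b2c1"
Compressed length: 12

12


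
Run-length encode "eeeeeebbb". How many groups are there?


Input: eeeeeebbb
Scanning for consecutive runs:
  Group 1: 'e' x 6 (positions 0-5)
  Group 2: 'b' x 3 (positions 6-8)
Total groups: 2

2


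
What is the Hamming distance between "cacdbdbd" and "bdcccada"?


Comparing "cacdbdbd" and "bdcccada" position by position:
  Position 0: 'c' vs 'b' => differ
  Position 1: 'a' vs 'd' => differ
  Position 2: 'c' vs 'c' => same
  Position 3: 'd' vs 'c' => differ
  Position 4: 'b' vs 'c' => differ
  Position 5: 'd' vs 'a' => differ
  Position 6: 'b' vs 'd' => differ
  Position 7: 'd' vs 'a' => differ
Total differences (Hamming distance): 7

7


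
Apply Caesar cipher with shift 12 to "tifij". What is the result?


Caesar cipher: shift "tifij" by 12
  't' (pos 19) + 12 = pos 5 = 'f'
  'i' (pos 8) + 12 = pos 20 = 'u'
  'f' (pos 5) + 12 = pos 17 = 'r'
  'i' (pos 8) + 12 = pos 20 = 'u'
  'j' (pos 9) + 12 = pos 21 = 'v'
Result: furuv

furuv


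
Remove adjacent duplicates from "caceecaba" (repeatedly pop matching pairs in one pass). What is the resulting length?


Input: caceecaba
Stack-based adjacent duplicate removal:
  Read 'c': push. Stack: c
  Read 'a': push. Stack: ca
  Read 'c': push. Stack: cac
  Read 'e': push. Stack: cace
  Read 'e': matches stack top 'e' => pop. Stack: cac
  Read 'c': matches stack top 'c' => pop. Stack: ca
  Read 'a': matches stack top 'a' => pop. Stack: c
  Read 'b': push. Stack: cb
  Read 'a': push. Stack: cba
Final stack: "cba" (length 3)

3


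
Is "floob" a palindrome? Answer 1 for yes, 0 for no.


Input: floob
Reversed: boolf
  Compare pos 0 ('f') with pos 4 ('b'): MISMATCH
  Compare pos 1 ('l') with pos 3 ('o'): MISMATCH
Result: not a palindrome

0


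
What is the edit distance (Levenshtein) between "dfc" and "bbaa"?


Computing edit distance: "dfc" -> "bbaa"
DP table:
           b    b    a    a
      0    1    2    3    4
  d   1    1    2    3    4
  f   2    2    2    3    4
  c   3    3    3    3    4
Edit distance = dp[3][4] = 4

4


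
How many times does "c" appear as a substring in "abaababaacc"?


Searching for "c" in "abaababaacc"
Scanning each position:
  Position 0: "a" => no
  Position 1: "b" => no
  Position 2: "a" => no
  Position 3: "a" => no
  Position 4: "b" => no
  Position 5: "a" => no
  Position 6: "b" => no
  Position 7: "a" => no
  Position 8: "a" => no
  Position 9: "c" => MATCH
  Position 10: "c" => MATCH
Total occurrences: 2

2


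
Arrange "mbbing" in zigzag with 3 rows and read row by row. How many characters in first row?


Zigzag "mbbing" into 3 rows:
Placing characters:
  'm' => row 0
  'b' => row 1
  'b' => row 2
  'i' => row 1
  'n' => row 0
  'g' => row 1
Rows:
  Row 0: "mn"
  Row 1: "big"
  Row 2: "b"
First row length: 2

2


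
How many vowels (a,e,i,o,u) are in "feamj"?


Input: feamj
Checking each character:
  'f' at position 0: consonant
  'e' at position 1: vowel (running total: 1)
  'a' at position 2: vowel (running total: 2)
  'm' at position 3: consonant
  'j' at position 4: consonant
Total vowels: 2

2


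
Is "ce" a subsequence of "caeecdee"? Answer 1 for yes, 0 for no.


Check if "ce" is a subsequence of "caeecdee"
Greedy scan:
  Position 0 ('c'): matches sub[0] = 'c'
  Position 1 ('a'): no match needed
  Position 2 ('e'): matches sub[1] = 'e'
  Position 3 ('e'): no match needed
  Position 4 ('c'): no match needed
  Position 5 ('d'): no match needed
  Position 6 ('e'): no match needed
  Position 7 ('e'): no match needed
All 2 characters matched => is a subsequence

1


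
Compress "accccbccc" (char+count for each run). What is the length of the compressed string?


Input: accccbccc
Runs:
  'a' x 1 => "a1"
  'c' x 4 => "c4"
  'b' x 1 => "b1"
  'c' x 3 => "c3"
Compressed: "a1c4b1c3"
Compressed length: 8

8


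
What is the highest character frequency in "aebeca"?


Input: aebeca
Character counts:
  'a': 2
  'b': 1
  'c': 1
  'e': 2
Maximum frequency: 2

2


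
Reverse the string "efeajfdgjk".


Input: efeajfdgjk
Reading characters right to left:
  Position 9: 'k'
  Position 8: 'j'
  Position 7: 'g'
  Position 6: 'd'
  Position 5: 'f'
  Position 4: 'j'
  Position 3: 'a'
  Position 2: 'e'
  Position 1: 'f'
  Position 0: 'e'
Reversed: kjgdfjaefe

kjgdfjaefe


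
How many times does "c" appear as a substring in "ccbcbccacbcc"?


Searching for "c" in "ccbcbccacbcc"
Scanning each position:
  Position 0: "c" => MATCH
  Position 1: "c" => MATCH
  Position 2: "b" => no
  Position 3: "c" => MATCH
  Position 4: "b" => no
  Position 5: "c" => MATCH
  Position 6: "c" => MATCH
  Position 7: "a" => no
  Position 8: "c" => MATCH
  Position 9: "b" => no
  Position 10: "c" => MATCH
  Position 11: "c" => MATCH
Total occurrences: 8

8


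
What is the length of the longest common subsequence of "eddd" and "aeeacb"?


LCS of "eddd" and "aeeacb"
DP table:
           a    e    e    a    c    b
      0    0    0    0    0    0    0
  e   0    0    1    1    1    1    1
  d   0    0    1    1    1    1    1
  d   0    0    1    1    1    1    1
  d   0    0    1    1    1    1    1
LCS length = dp[4][6] = 1

1


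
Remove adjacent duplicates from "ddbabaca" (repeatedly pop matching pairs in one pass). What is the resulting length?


Input: ddbabaca
Stack-based adjacent duplicate removal:
  Read 'd': push. Stack: d
  Read 'd': matches stack top 'd' => pop. Stack: (empty)
  Read 'b': push. Stack: b
  Read 'a': push. Stack: ba
  Read 'b': push. Stack: bab
  Read 'a': push. Stack: baba
  Read 'c': push. Stack: babac
  Read 'a': push. Stack: babaca
Final stack: "babaca" (length 6)

6


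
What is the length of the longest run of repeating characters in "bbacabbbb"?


Input: "bbacabbbb"
Scanning for longest run:
  Position 1 ('b'): continues run of 'b', length=2
  Position 2 ('a'): new char, reset run to 1
  Position 3 ('c'): new char, reset run to 1
  Position 4 ('a'): new char, reset run to 1
  Position 5 ('b'): new char, reset run to 1
  Position 6 ('b'): continues run of 'b', length=2
  Position 7 ('b'): continues run of 'b', length=3
  Position 8 ('b'): continues run of 'b', length=4
Longest run: 'b' with length 4

4


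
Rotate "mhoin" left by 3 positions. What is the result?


Input: "mhoin", rotate left by 3
First 3 characters: "mho"
Remaining characters: "in"
Concatenate remaining + first: "in" + "mho" = "inmho"

inmho


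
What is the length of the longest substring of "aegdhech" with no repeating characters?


Input: "aegdhech"
Sliding window (track last position of each char):
  Position 0 ('a'): window [0,0] length 1 -- new best
  Position 1 ('e'): window [0,1] length 2 -- new best
  Position 2 ('g'): window [0,2] length 3 -- new best
  Position 3 ('d'): window [0,3] length 4 -- new best
  Position 4 ('h'): window [0,4] length 5 -- new best
  Position 5 ('e'): repeat (last at 1), move window start to 2
  Position 5 ('e'): window [2,5] length 4
  Position 6 ('c'): window [2,6] length 5
  Position 7 ('h'): repeat (last at 4), move window start to 5
  Position 7 ('h'): window [5,7] length 3
Longest substring with no repeats: "aegdh" with length 5

5


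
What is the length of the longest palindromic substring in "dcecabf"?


Input: "dcecabf"
Checking substrings for palindromes:
  [1:4] "cec" (len 3) => palindrome
Longest palindromic substring: "cec" with length 3

3


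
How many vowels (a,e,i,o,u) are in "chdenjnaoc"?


Input: chdenjnaoc
Checking each character:
  'c' at position 0: consonant
  'h' at position 1: consonant
  'd' at position 2: consonant
  'e' at position 3: vowel (running total: 1)
  'n' at position 4: consonant
  'j' at position 5: consonant
  'n' at position 6: consonant
  'a' at position 7: vowel (running total: 2)
  'o' at position 8: vowel (running total: 3)
  'c' at position 9: consonant
Total vowels: 3

3


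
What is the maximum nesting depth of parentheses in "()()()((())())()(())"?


Input: "()()()((())())()(())"
Tracking depth:
  Position 0 '(': depth becomes 1
  Position 1 ')': depth becomes 0
  Position 2 '(': depth becomes 1
  Position 3 ')': depth becomes 0
  Position 4 '(': depth becomes 1
  Position 5 ')': depth becomes 0
  Position 6 '(': depth becomes 1
  Position 7 '(': depth becomes 2
  Position 8 '(': depth becomes 3
  Position 9 ')': depth becomes 2
  Position 10 ')': depth becomes 1
  Position 11 '(': depth becomes 2
  Position 12 ')': depth becomes 1
  Position 13 ')': depth becomes 0
  Position 14 '(': depth becomes 1
  Position 15 ')': depth becomes 0
  Position 16 '(': depth becomes 1
  Position 17 '(': depth becomes 2
  Position 18 ')': depth becomes 1
  Position 19 ')': depth becomes 0
Maximum depth reached: 3

3


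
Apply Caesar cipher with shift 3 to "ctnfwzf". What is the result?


Caesar cipher: shift "ctnfwzf" by 3
  'c' (pos 2) + 3 = pos 5 = 'f'
  't' (pos 19) + 3 = pos 22 = 'w'
  'n' (pos 13) + 3 = pos 16 = 'q'
  'f' (pos 5) + 3 = pos 8 = 'i'
  'w' (pos 22) + 3 = pos 25 = 'z'
  'z' (pos 25) + 3 = pos 2 = 'c'
  'f' (pos 5) + 3 = pos 8 = 'i'
Result: fwqizci

fwqizci


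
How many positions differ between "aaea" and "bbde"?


Comparing "aaea" and "bbde" position by position:
  Position 0: 'a' vs 'b' => DIFFER
  Position 1: 'a' vs 'b' => DIFFER
  Position 2: 'e' vs 'd' => DIFFER
  Position 3: 'a' vs 'e' => DIFFER
Positions that differ: 4

4


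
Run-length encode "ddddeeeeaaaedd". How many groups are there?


Input: ddddeeeeaaaedd
Scanning for consecutive runs:
  Group 1: 'd' x 4 (positions 0-3)
  Group 2: 'e' x 4 (positions 4-7)
  Group 3: 'a' x 3 (positions 8-10)
  Group 4: 'e' x 1 (positions 11-11)
  Group 5: 'd' x 2 (positions 12-13)
Total groups: 5

5


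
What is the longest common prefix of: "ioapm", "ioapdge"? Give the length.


Words: ioapm, ioapdge
  Position 0: all 'i' => match
  Position 1: all 'o' => match
  Position 2: all 'a' => match
  Position 3: all 'p' => match
  Position 4: ('m', 'd') => mismatch, stop
LCP = "ioap" (length 4)

4


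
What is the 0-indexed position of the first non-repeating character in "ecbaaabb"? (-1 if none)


Input: ecbaaabb
Character frequencies:
  'a': 3
  'b': 3
  'c': 1
  'e': 1
Scanning left to right for freq == 1:
  Position 0 ('e'): unique! => answer = 0

0


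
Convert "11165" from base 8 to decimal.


Input: "11165" in base 8
Positional expansion:
  Digit '1' (value 1) x 8^4 = 4096
  Digit '1' (value 1) x 8^3 = 512
  Digit '1' (value 1) x 8^2 = 64
  Digit '6' (value 6) x 8^1 = 48
  Digit '5' (value 5) x 8^0 = 5
Sum = 4725

4725


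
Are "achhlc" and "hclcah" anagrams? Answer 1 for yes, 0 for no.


Strings: "achhlc", "hclcah"
Sorted first:  acchhl
Sorted second: acchhl
Sorted forms match => anagrams

1


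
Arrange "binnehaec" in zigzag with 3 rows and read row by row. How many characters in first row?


Zigzag "binnehaec" into 3 rows:
Placing characters:
  'b' => row 0
  'i' => row 1
  'n' => row 2
  'n' => row 1
  'e' => row 0
  'h' => row 1
  'a' => row 2
  'e' => row 1
  'c' => row 0
Rows:
  Row 0: "bec"
  Row 1: "inhe"
  Row 2: "na"
First row length: 3

3


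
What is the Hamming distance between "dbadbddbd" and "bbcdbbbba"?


Comparing "dbadbddbd" and "bbcdbbbba" position by position:
  Position 0: 'd' vs 'b' => differ
  Position 1: 'b' vs 'b' => same
  Position 2: 'a' vs 'c' => differ
  Position 3: 'd' vs 'd' => same
  Position 4: 'b' vs 'b' => same
  Position 5: 'd' vs 'b' => differ
  Position 6: 'd' vs 'b' => differ
  Position 7: 'b' vs 'b' => same
  Position 8: 'd' vs 'a' => differ
Total differences (Hamming distance): 5

5


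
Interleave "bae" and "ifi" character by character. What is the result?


Interleaving "bae" and "ifi":
  Position 0: 'b' from first, 'i' from second => "bi"
  Position 1: 'a' from first, 'f' from second => "af"
  Position 2: 'e' from first, 'i' from second => "ei"
Result: biafei

biafei


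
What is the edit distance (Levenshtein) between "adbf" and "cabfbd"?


Computing edit distance: "adbf" -> "cabfbd"
DP table:
           c    a    b    f    b    d
      0    1    2    3    4    5    6
  a   1    1    1    2    3    4    5
  d   2    2    2    2    3    4    4
  b   3    3    3    2    3    3    4
  f   4    4    4    3    2    3    4
Edit distance = dp[4][6] = 4

4


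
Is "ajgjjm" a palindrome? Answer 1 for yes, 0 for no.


Input: ajgjjm
Reversed: mjjgja
  Compare pos 0 ('a') with pos 5 ('m'): MISMATCH
  Compare pos 1 ('j') with pos 4 ('j'): match
  Compare pos 2 ('g') with pos 3 ('j'): MISMATCH
Result: not a palindrome

0


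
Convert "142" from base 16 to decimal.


Input: "142" in base 16
Positional expansion:
  Digit '1' (value 1) x 16^2 = 256
  Digit '4' (value 4) x 16^1 = 64
  Digit '2' (value 2) x 16^0 = 2
Sum = 322

322


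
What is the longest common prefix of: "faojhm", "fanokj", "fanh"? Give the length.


Words: faojhm, fanokj, fanh
  Position 0: all 'f' => match
  Position 1: all 'a' => match
  Position 2: ('o', 'n', 'n') => mismatch, stop
LCP = "fa" (length 2)

2


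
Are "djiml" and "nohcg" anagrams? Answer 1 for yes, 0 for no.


Strings: "djiml", "nohcg"
Sorted first:  dijlm
Sorted second: cghno
Differ at position 0: 'd' vs 'c' => not anagrams

0


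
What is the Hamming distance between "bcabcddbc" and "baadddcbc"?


Comparing "bcabcddbc" and "baadddcbc" position by position:
  Position 0: 'b' vs 'b' => same
  Position 1: 'c' vs 'a' => differ
  Position 2: 'a' vs 'a' => same
  Position 3: 'b' vs 'd' => differ
  Position 4: 'c' vs 'd' => differ
  Position 5: 'd' vs 'd' => same
  Position 6: 'd' vs 'c' => differ
  Position 7: 'b' vs 'b' => same
  Position 8: 'c' vs 'c' => same
Total differences (Hamming distance): 4

4


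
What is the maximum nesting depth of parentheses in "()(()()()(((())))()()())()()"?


Input: "()(()()()(((())))()()())()()"
Tracking depth:
  Position 0 '(': depth becomes 1
  Position 1 ')': depth becomes 0
  Position 2 '(': depth becomes 1
  Position 3 '(': depth becomes 2
  Position 4 ')': depth becomes 1
  Position 5 '(': depth becomes 2
  Position 6 ')': depth becomes 1
  Position 7 '(': depth becomes 2
  Position 8 ')': depth becomes 1
  Position 9 '(': depth becomes 2
  Position 10 '(': depth becomes 3
  Position 11 '(': depth becomes 4
  Position 12 '(': depth becomes 5
  Position 13 ')': depth becomes 4
  Position 14 ')': depth becomes 3
  Position 15 ')': depth becomes 2
  Position 16 ')': depth becomes 1
  Position 17 '(': depth becomes 2
  Position 18 ')': depth becomes 1
  Position 19 '(': depth becomes 2
  Position 20 ')': depth becomes 1
  Position 21 '(': depth becomes 2
  Position 22 ')': depth becomes 1
  Position 23 ')': depth becomes 0
  Position 24 '(': depth becomes 1
  Position 25 ')': depth becomes 0
  Position 26 '(': depth becomes 1
  Position 27 ')': depth becomes 0
Maximum depth reached: 5

5


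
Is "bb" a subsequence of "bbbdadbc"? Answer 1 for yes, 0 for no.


Check if "bb" is a subsequence of "bbbdadbc"
Greedy scan:
  Position 0 ('b'): matches sub[0] = 'b'
  Position 1 ('b'): matches sub[1] = 'b'
  Position 2 ('b'): no match needed
  Position 3 ('d'): no match needed
  Position 4 ('a'): no match needed
  Position 5 ('d'): no match needed
  Position 6 ('b'): no match needed
  Position 7 ('c'): no match needed
All 2 characters matched => is a subsequence

1


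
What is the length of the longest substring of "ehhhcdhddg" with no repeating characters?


Input: "ehhhcdhddg"
Sliding window (track last position of each char):
  Position 0 ('e'): window [0,0] length 1 -- new best
  Position 1 ('h'): window [0,1] length 2 -- new best
  Position 2 ('h'): repeat (last at 1), move window start to 2
  Position 2 ('h'): window [2,2] length 1
  Position 3 ('h'): repeat (last at 2), move window start to 3
  Position 3 ('h'): window [3,3] length 1
  Position 4 ('c'): window [3,4] length 2
  Position 5 ('d'): window [3,5] length 3 -- new best
  Position 6 ('h'): repeat (last at 3), move window start to 4
  Position 6 ('h'): window [4,6] length 3
  Position 7 ('d'): repeat (last at 5), move window start to 6
  Position 7 ('d'): window [6,7] length 2
  Position 8 ('d'): repeat (last at 7), move window start to 8
  Position 8 ('d'): window [8,8] length 1
  Position 9 ('g'): window [8,9] length 2
Longest substring with no repeats: "hcd" with length 3

3


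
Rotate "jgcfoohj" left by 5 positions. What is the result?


Input: "jgcfoohj", rotate left by 5
First 5 characters: "jgcfo"
Remaining characters: "ohj"
Concatenate remaining + first: "ohj" + "jgcfo" = "ohjjgcfo"

ohjjgcfo


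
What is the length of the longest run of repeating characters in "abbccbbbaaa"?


Input: "abbccbbbaaa"
Scanning for longest run:
  Position 1 ('b'): new char, reset run to 1
  Position 2 ('b'): continues run of 'b', length=2
  Position 3 ('c'): new char, reset run to 1
  Position 4 ('c'): continues run of 'c', length=2
  Position 5 ('b'): new char, reset run to 1
  Position 6 ('b'): continues run of 'b', length=2
  Position 7 ('b'): continues run of 'b', length=3
  Position 8 ('a'): new char, reset run to 1
  Position 9 ('a'): continues run of 'a', length=2
  Position 10 ('a'): continues run of 'a', length=3
Longest run: 'b' with length 3

3
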